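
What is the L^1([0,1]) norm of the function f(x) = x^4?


Step 1: ||f||_1 = (integral_0^1 |x^4|^1 dx)^(1/1)
     = (integral_0^1 x^4 dx)^(1/1)
Step 2: integral_0^1 x^4 dx = [x^5/(5)] from 0 to 1 = 1^5/5
     = 1/5 = 0.2
Step 3: ||f||_1 = (0.2)^(1/1) = 0.2


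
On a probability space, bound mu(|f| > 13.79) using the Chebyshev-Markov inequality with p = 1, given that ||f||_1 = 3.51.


Chebyshev/Markov inequality: mu(|f| > eps) <= (||f||_p / eps)^p
Step 1: ||f||_1 / eps = 3.51 / 13.79 = 0.254532
Step 2: Raise to power p = 1:
  (0.254532)^1 = 0.254532
Step 3: Therefore mu(|f| > 13.79) <= 0.254532


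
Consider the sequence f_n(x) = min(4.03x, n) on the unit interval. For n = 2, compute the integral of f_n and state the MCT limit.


f(x) = 4.03x on [0,1]; f_n(x) = min(4.03x, n). At n = 2:
Step 1: f(x) reaches 2 at x = 2/4.03 = 0.496278
Step 2: integral(f_2) = integral(4.03x, 0, 0.496278) + integral(2, 0.496278, 1)
       = 4.03*0.496278^2/2 + 2*(1 - 0.496278)
       = 0.496278 + 1.007444
       = 1.503722
Step 3: As n -> infinity, f_n increases to f, so by MCT integral(f_n) -> integral(f) = 4.03/2 = 2.015.
Convergence: integral(f_2) = 1.503722 -> 2.015 as n -> infinity


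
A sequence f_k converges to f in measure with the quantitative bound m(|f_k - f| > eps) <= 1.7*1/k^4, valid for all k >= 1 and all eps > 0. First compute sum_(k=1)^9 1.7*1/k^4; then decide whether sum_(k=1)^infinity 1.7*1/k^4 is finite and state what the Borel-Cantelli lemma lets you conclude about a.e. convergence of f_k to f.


Step 1: List the terms 1.7*1/k^4 for k = 1 to 9:
  k=1: 1.7
  k=2: 0.10625
  k=3: 0.020988
  k=4: 0.006641
  k=5: 0.00272
  k=6: 0.001312
  k=7: 7.080383e-04
  k=8: 4.150391e-04
  k=9: 2.591068e-04
Step 2: Partial sum = 1.7 + 0.10625 + 0.020988 + 0.006641 + 0.00272 + 0.001312 + 7.080383e-04 + 4.150391e-04 + 2.591068e-04
     = 1.839292
Step 3: The full series sum_(k>=1) 1.7*1/k^4 converges (p-series with p = 4 > 1; a constant multiple of a convergent series converges).
Step 4: Fix eps > 0. Since sum_k m(|f_k - f| > eps) < infinity, the Borel-Cantelli lemma gives
        m(limsup_k {|f_k - f| > eps}) = 0, i.e. for a.e. x, |f_k(x) - f(x)| <= eps for all large k.
        Applying this with eps = 1/j for j = 1, 2, ... and intersecting the countably many full-measure sets,
        for a.e. x we get limsup_k |f_k(x) - f(x)| <= 1/j for every j, hence f_k -> f almost everywhere.
Conclusion: series converges; Borel-Cantelli yields f_k -> f a.e.


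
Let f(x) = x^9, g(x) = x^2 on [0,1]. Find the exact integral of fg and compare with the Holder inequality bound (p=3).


Step 1: Exact integral of f*g = integral(x^11, 0, 1) = 1/12
     = 0.083333
Step 2: Holder bound with p=3, q=1.5:
  ||f||_p = (integral x^27 dx)^(1/3) = (1/28)^(1/3) = 0.329317
  ||g||_q = (integral x^3 dx)^(1/1.5) = (1/4)^(1/1.5) = 0.39685
Step 3: Holder bound = ||f||_p * ||g||_q = 0.329317 * 0.39685 = 0.130689
Verification: 0.083333 <= 0.130689 (Holder holds)


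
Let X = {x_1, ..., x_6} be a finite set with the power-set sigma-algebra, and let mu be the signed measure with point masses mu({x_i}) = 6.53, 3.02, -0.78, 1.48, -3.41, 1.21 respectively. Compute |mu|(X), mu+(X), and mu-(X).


Step 1: Every measurable set is a union of atoms (the cells / points), so a Hahn decomposition is
  obtained by grouping atoms by sign: P = union of atoms with mu > 0, N = union of the remaining atoms.
  Atoms in P (indices): 1, 2, 4, 6;  atoms in N (indices): 3, 5
  Positive values: 6.53, 3.02, 1.48, 1.21
  Negative values: -0.78, -3.41
Step 2: mu+(X) = mu(P) = sum of positive atom values = 12.24
Step 3: mu-(X) = -mu(N) = sum of |negative atom values| = 4.19
Step 4: |mu|(X) = mu+(X) + mu-(X) = 12.24 + 4.19 = 16.43


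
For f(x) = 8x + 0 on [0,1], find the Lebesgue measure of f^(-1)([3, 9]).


f^(-1)([3, 9]) = {x : 3 <= 8x + 0 <= 9}
Solving: (3 - 0)/8 <= x <= (9 - 0)/8
= [0.375, 1.125]
Intersecting with [0,1]: [0.375, 1]
Measure = 1 - 0.375 = 0.625


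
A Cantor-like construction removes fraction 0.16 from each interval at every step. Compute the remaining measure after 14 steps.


Step 1: At each step, fraction remaining = 1 - 0.16 = 0.84
Step 2: After 14 steps, measure = (0.84)^14
Result = 0.087078


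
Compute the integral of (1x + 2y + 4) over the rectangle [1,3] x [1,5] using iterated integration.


By Fubini, integrate in x first, then y.
Step 1: Fix y, integrate over x in [1,3]:
  integral(1x + 2y + 4, x=1..3)
  = 1*(3^2 - 1^2)/2 + (2y + 4)*(3 - 1)
  = 4 + (2y + 4)*2
  = 4 + 4y + 8
  = 12 + 4y
Step 2: Integrate over y in [1,5]:
  integral(12 + 4y, y=1..5)
  = 12*4 + 4*(5^2 - 1^2)/2
  = 48 + 48
  = 96


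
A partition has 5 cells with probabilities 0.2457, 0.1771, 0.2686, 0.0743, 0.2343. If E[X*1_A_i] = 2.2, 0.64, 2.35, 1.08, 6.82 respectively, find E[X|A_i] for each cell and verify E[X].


For each cell A_i: E[X|A_i] = E[X*1_A_i] / P(A_i)
Step 1: E[X|A_1] = 2.2 / 0.2457 = 8.954009
Step 2: E[X|A_2] = 0.64 / 0.1771 = 3.613778
Step 3: E[X|A_3] = 2.35 / 0.2686 = 8.749069
Step 4: E[X|A_4] = 1.08 / 0.0743 = 14.535666
Step 5: E[X|A_5] = 6.82 / 0.2343 = 29.107981
Verification: E[X] = sum E[X*1_A_i] = 2.2 + 0.64 + 2.35 + 1.08 + 6.82 = 13.09


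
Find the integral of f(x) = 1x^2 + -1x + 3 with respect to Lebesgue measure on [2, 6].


The Lebesgue integral of a Riemann-integrable function agrees with the Riemann integral.
Antiderivative F(x) = (1/3)x^3 + (-1/2)x^2 + 3x
F(6) = (1/3)*6^3 + (-1/2)*6^2 + 3*6
     = (1/3)*216 + (-1/2)*36 + 3*6
     = 72 + -18 + 18
     = 72
F(2) = 6.666667
Integral = F(6) - F(2) = 72 - 6.666667 = 65.333333


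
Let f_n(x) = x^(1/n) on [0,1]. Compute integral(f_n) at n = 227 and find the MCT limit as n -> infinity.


At n = 227: f_227(x) = x^(1/227).
Step 1: integral(x^(1/227), 0, 1) = [x^(1/227+1) / (1/227+1)] from 0 to 1
     = 1 / (1/227 + 1) = 1 / ((227+1)/227) = 227/(227+1)
     = 227/228 = 0.995614
Step 2: As n -> infinity, f_n(x) = x^(1/n) -> 1 for x in (0,1], and f_n is increasing in n.
By MCT, lim_n integral(f_n) = integral(lim_n f_n) = integral(1, 0, 1) = 1.
Step 3: Verify convergence: 227/228 = 0.995614 -> 1


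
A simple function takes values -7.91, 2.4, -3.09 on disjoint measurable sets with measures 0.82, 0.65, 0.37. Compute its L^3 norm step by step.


Step 1: Compute |f_i|^3 for each value:
  |-7.91|^3 = 494.913671
  |2.4|^3 = 13.824
  |-3.09|^3 = 29.503629
Step 2: Multiply by measures and sum:
  494.913671 * 0.82 = 405.82921
  13.824 * 0.65 = 8.9856
  29.503629 * 0.37 = 10.916343
Sum = 405.82921 + 8.9856 + 10.916343 = 425.731153
Step 3: Take the p-th root:
||f||_3 = (425.731153)^(1/3) = 7.522782


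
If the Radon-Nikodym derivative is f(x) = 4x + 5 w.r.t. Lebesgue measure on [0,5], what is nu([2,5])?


nu(A) = integral_A (dnu/dmu) dmu = integral_2^5 (4x + 5) dx
Step 1: Antiderivative F(x) = (4/2)x^2 + 5x
Step 2: F(5) = (4/2)*5^2 + 5*5 = 50 + 25 = 75
Step 3: F(2) = (4/2)*2^2 + 5*2 = 8 + 10 = 18
Step 4: nu([2,5]) = F(5) - F(2) = 75 - 18 = 57


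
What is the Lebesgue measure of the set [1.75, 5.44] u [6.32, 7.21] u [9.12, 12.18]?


For pairwise disjoint intervals, m(union) = sum of lengths.
= (5.44 - 1.75) + (7.21 - 6.32) + (12.18 - 9.12)
= 3.69 + 0.89 + 3.06
= 7.64


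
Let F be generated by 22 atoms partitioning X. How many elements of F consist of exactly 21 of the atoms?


Each element of F is a union of some subset of the 22 atoms.
Elements that are unions of exactly 21 atoms correspond to 21-element subsets of the 22 atoms.
Count = C(22, 21) = 22! / (21! * 1!) = 22.


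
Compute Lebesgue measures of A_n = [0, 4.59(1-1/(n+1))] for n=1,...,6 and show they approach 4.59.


By continuity of measure from below: if A_n increases to A, then m(A_n) -> m(A).
Here A = [0, 4.59], so m(A) = 4.59
Step 1: a_1 = 4.59*(1 - 1/2) = 2.295, m(A_1) = 2.295
Step 2: a_2 = 4.59*(1 - 1/3) = 3.06, m(A_2) = 3.06
Step 3: a_3 = 4.59*(1 - 1/4) = 3.4425, m(A_3) = 3.4425
Step 4: a_4 = 4.59*(1 - 1/5) = 3.672, m(A_4) = 3.672
Step 5: a_5 = 4.59*(1 - 1/6) = 3.825, m(A_5) = 3.825
Step 6: a_6 = 4.59*(1 - 1/7) = 3.9343, m(A_6) = 3.9343
Limit: m(A_n) -> m([0,4.59]) = 4.59


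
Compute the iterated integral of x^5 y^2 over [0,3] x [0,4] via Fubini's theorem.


By Fubini's theorem, the double integral factors as a product of single integrals:
Step 1: integral_0^3 x^5 dx = [x^6/6] from 0 to 3
     = 3^6/6 = 121.5
Step 2: integral_0^4 y^2 dy = [y^3/3] from 0 to 4
     = 4^3/3 = 21.333333
Step 3: Double integral = 121.5 * 21.333333 = 2592


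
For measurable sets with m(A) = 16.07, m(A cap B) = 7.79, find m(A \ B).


m(A \ B) = m(A) - m(A n B)
= 16.07 - 7.79
= 8.28


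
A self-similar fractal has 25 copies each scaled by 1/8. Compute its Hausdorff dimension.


For a self-similar set with N copies scaled by 1/r:
dim_H = log(N)/log(r) = log(25)/log(8)
= 3.218876/2.079442
= 1.547952


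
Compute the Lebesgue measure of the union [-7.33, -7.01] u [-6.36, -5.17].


For pairwise disjoint intervals, m(union) = sum of lengths.
= (-7.01 - -7.33) + (-5.17 - -6.36)
= 0.32 + 1.19
= 1.51


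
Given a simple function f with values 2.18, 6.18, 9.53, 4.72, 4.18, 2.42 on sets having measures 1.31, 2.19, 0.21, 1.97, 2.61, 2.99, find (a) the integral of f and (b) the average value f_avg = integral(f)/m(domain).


Step 1: Integral = sum(value_i * measure_i)
= 2.18*1.31 + 6.18*2.19 + 9.53*0.21 + 4.72*1.97 + 4.18*2.61 + 2.42*2.99
= 2.8558 + 13.5342 + 2.0013 + 9.2984 + 10.9098 + 7.2358
= 45.8353
Step 2: Total measure of domain = 1.31 + 2.19 + 0.21 + 1.97 + 2.61 + 2.99 = 11.28
Step 3: Average value = 45.8353 / 11.28 = 4.063413


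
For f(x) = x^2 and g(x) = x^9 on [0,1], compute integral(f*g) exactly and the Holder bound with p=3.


Step 1: Exact integral of f*g = integral(x^11, 0, 1) = 1/12
     = 0.083333
Step 2: Holder bound with p=3, q=1.5:
  ||f||_p = (integral x^6 dx)^(1/3) = (1/7)^(1/3) = 0.522758
  ||g||_q = (integral x^13.5 dx)^(1/1.5) = (1/14.5)^(1/1.5) = 0.168172
Step 3: Holder bound = ||f||_p * ||g||_q = 0.522758 * 0.168172 = 0.087913
Verification: 0.083333 <= 0.087913 (Holder holds)


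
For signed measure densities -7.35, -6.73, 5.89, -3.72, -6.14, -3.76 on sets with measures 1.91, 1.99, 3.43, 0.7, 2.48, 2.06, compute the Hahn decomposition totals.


Step 1: Compute signed measure on each set:
  Set 1: -7.35 * 1.91 = -14.0385
  Set 2: -6.73 * 1.99 = -13.3927
  Set 3: 5.89 * 3.43 = 20.2027
  Set 4: -3.72 * 0.7 = -2.604
  Set 5: -6.14 * 2.48 = -15.2272
  Set 6: -3.76 * 2.06 = -7.7456
Step 2: Total signed measure = (-14.0385) + (-13.3927) + (20.2027) + (-2.604) + (-15.2272) + (-7.7456)
     = -32.8053
Step 3: Positive part mu+(X) = sum of positive contributions = 20.2027
Step 4: Negative part mu-(X) = |sum of negative contributions| = 53.008


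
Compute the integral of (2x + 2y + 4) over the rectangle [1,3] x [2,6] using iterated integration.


By Fubini, integrate in x first, then y.
Step 1: Fix y, integrate over x in [1,3]:
  integral(2x + 2y + 4, x=1..3)
  = 2*(3^2 - 1^2)/2 + (2y + 4)*(3 - 1)
  = 8 + (2y + 4)*2
  = 8 + 4y + 8
  = 16 + 4y
Step 2: Integrate over y in [2,6]:
  integral(16 + 4y, y=2..6)
  = 16*4 + 4*(6^2 - 2^2)/2
  = 64 + 64
  = 128


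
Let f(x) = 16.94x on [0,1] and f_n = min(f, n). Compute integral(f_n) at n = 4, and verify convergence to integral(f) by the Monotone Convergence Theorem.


f(x) = 16.94x on [0,1]; f_n(x) = min(16.94x, n). At n = 4:
Step 1: f(x) reaches 4 at x = 4/16.94 = 0.236128
Step 2: integral(f_4) = integral(16.94x, 0, 0.236128) + integral(4, 0.236128, 1)
       = 16.94*0.236128^2/2 + 4*(1 - 0.236128)
       = 0.472255 + 3.05549
       = 3.527745
Step 3: As n -> infinity, f_n increases to f, so by MCT integral(f_n) -> integral(f) = 16.94/2 = 8.47.
Convergence: integral(f_4) = 3.527745 -> 8.47 as n -> infinity


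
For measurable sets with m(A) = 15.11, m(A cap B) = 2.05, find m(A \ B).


m(A \ B) = m(A) - m(A n B)
= 15.11 - 2.05
= 13.06


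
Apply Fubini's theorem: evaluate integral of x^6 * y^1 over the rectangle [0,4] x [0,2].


By Fubini's theorem, the double integral factors as a product of single integrals:
Step 1: integral_0^4 x^6 dx = [x^7/7] from 0 to 4
     = 4^7/7 = 2340.571429
Step 2: integral_0^2 y^1 dy = [y^2/2] from 0 to 2
     = 2^2/2 = 2
Step 3: Double integral = 2340.571429 * 2 = 4681.142857


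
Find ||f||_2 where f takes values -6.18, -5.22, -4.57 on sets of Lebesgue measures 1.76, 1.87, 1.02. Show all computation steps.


Step 1: Compute |f_i|^2 for each value:
  |-6.18|^2 = 38.1924
  |-5.22|^2 = 27.2484
  |-4.57|^2 = 20.8849
Step 2: Multiply by measures and sum:
  38.1924 * 1.76 = 67.218624
  27.2484 * 1.87 = 50.954508
  20.8849 * 1.02 = 21.302598
Sum = 67.218624 + 50.954508 + 21.302598 = 139.47573
Step 3: Take the p-th root:
||f||_2 = (139.47573)^(1/2) = 11.809984


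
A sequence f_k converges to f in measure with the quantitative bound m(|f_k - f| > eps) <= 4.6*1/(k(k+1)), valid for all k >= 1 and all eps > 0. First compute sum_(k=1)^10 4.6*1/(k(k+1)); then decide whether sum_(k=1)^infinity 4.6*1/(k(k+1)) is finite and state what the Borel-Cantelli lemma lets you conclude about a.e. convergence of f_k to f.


Step 1: List the terms 4.6*1/(k(k+1)) for k = 1 to 10:
  k=1: 2.3
  k=2: 0.766667
  k=3: 0.383333
  k=4: 0.23
  k=5: 0.153333
  k=6: 0.109524
  k=7: 0.082143
  k=8: 0.063889
  k=9: 0.051111
  k=10: 0.041818
Step 2: Partial sum = 2.3 + 0.766667 + 0.383333 + 0.23 + 0.153333 + 0.109524 + 0.082143 + 0.063889 + 0.051111 + 0.041818
     = 4.181818
Step 3: The full series sum_(k>=1) 4.6*1/(k(k+1)) converges (telescoping series sum 1/(k(k+1)) = 1; a constant multiple of a convergent series converges).
Step 4: Fix eps > 0. Since sum_k m(|f_k - f| > eps) < infinity, the Borel-Cantelli lemma gives
        m(limsup_k {|f_k - f| > eps}) = 0, i.e. for a.e. x, |f_k(x) - f(x)| <= eps for all large k.
        Applying this with eps = 1/j for j = 1, 2, ... and intersecting the countably many full-measure sets,
        for a.e. x we get limsup_k |f_k(x) - f(x)| <= 1/j for every j, hence f_k -> f almost everywhere.
Conclusion: series converges; Borel-Cantelli yields f_k -> f a.e.


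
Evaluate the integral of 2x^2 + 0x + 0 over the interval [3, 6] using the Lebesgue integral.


The Lebesgue integral of a Riemann-integrable function agrees with the Riemann integral.
Antiderivative F(x) = (2/3)x^3 + (0/2)x^2 + 0x
F(6) = (2/3)*6^3 + (0/2)*6^2 + 0*6
     = (2/3)*216 + (0/2)*36 + 0*6
     = 144 + 0.0 + 0
     = 144
F(3) = 18
Integral = F(6) - F(3) = 144 - 18 = 126


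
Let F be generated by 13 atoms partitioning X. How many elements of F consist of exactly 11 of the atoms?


Each element of F is a union of some subset of the 13 atoms.
Elements that are unions of exactly 11 atoms correspond to 11-element subsets of the 13 atoms.
Count = C(13, 11) = 13! / (11! * 2!) = 78.


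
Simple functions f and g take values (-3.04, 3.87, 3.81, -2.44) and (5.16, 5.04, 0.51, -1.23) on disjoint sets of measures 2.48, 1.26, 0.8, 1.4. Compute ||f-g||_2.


Step 1: Compute differences f_i - g_i:
  -3.04 - 5.16 = -8.2
  3.87 - 5.04 = -1.17
  3.81 - 0.51 = 3.3
  -2.44 - -1.23 = -1.21
Step 2: Compute |diff|^2 * measure for each set:
  |-8.2|^2 * 2.48 = 67.24 * 2.48 = 166.7552
  |-1.17|^2 * 1.26 = 1.3689 * 1.26 = 1.724814
  |3.3|^2 * 0.8 = 10.89 * 0.8 = 8.712
  |-1.21|^2 * 1.4 = 1.4641 * 1.4 = 2.04974
Step 3: Sum = 179.241754
Step 4: ||f-g||_2 = (179.241754)^(1/2) = 13.38812


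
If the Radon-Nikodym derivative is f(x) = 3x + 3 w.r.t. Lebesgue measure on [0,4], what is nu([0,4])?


nu(A) = integral_A (dnu/dmu) dmu = integral_0^4 (3x + 3) dx
Step 1: Antiderivative F(x) = (3/2)x^2 + 3x
Step 2: F(4) = (3/2)*4^2 + 3*4 = 24 + 12 = 36
Step 3: F(0) = (3/2)*0^2 + 3*0 = 0.0 + 0 = 0.0
Step 4: nu([0,4]) = F(4) - F(0) = 36 - 0.0 = 36


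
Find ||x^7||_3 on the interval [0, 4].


Step 1: ||f||_3 = (integral_0^4 |x^7|^3 dx)^(1/3)
     = (integral_0^4 x^21 dx)^(1/3)
Step 2: integral_0^4 x^21 dx = [x^22/(22)] from 0 to 4 = 4^22/22
     = 17592186044416/22 = 7.996448e+11
Step 3: ||f||_3 = (7.996448e+11)^(1/3) = 9281.803632


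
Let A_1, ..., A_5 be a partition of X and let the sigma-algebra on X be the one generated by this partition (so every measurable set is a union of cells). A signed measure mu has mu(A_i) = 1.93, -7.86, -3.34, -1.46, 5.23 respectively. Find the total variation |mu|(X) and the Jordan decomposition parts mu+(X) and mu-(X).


Step 1: Every measurable set is a union of atoms (the cells / points), so a Hahn decomposition is
  obtained by grouping atoms by sign: P = union of atoms with mu > 0, N = union of the remaining atoms.
  Atoms in P (indices): 1, 5;  atoms in N (indices): 2, 3, 4
  Positive values: 1.93, 5.23
  Negative values: -7.86, -3.34, -1.46
Step 2: mu+(X) = mu(P) = sum of positive atom values = 7.16
Step 3: mu-(X) = -mu(N) = sum of |negative atom values| = 12.66
Step 4: |mu|(X) = mu+(X) + mu-(X) = 7.16 + 12.66 = 19.82


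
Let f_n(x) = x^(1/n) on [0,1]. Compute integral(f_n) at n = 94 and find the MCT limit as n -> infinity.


At n = 94: f_94(x) = x^(1/94).
Step 1: integral(x^(1/94), 0, 1) = [x^(1/94+1) / (1/94+1)] from 0 to 1
     = 1 / (1/94 + 1) = 1 / ((94+1)/94) = 94/(94+1)
     = 94/95 = 0.989474
Step 2: As n -> infinity, f_n(x) = x^(1/n) -> 1 for x in (0,1], and f_n is increasing in n.
By MCT, lim_n integral(f_n) = integral(lim_n f_n) = integral(1, 0, 1) = 1.
Step 3: Verify convergence: 94/95 = 0.989474 -> 1


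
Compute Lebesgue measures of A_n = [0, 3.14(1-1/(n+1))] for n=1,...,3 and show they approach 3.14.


By continuity of measure from below: if A_n increases to A, then m(A_n) -> m(A).
Here A = [0, 3.14], so m(A) = 3.14
Step 1: a_1 = 3.14*(1 - 1/2) = 1.57, m(A_1) = 1.57
Step 2: a_2 = 3.14*(1 - 1/3) = 2.0933, m(A_2) = 2.0933
Step 3: a_3 = 3.14*(1 - 1/4) = 2.355, m(A_3) = 2.355
Limit: m(A_n) -> m([0,3.14]) = 3.14


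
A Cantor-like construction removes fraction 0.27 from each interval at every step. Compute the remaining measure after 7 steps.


Step 1: At each step, fraction remaining = 1 - 0.27 = 0.73
Step 2: After 7 steps, measure = (0.73)^7
Result = 0.110474


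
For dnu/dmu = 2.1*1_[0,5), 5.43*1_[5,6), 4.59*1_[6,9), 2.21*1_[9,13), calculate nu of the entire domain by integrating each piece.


Integrate each piece of the Radon-Nikodym derivative:
Step 1: integral_0^5 2.1 dx = 2.1*(5-0) = 2.1*5 = 10.5
Step 2: integral_5^6 5.43 dx = 5.43*(6-5) = 5.43*1 = 5.43
Step 3: integral_6^9 4.59 dx = 4.59*(9-6) = 4.59*3 = 13.77
Step 4: integral_9^13 2.21 dx = 2.21*(13-9) = 2.21*4 = 8.84
Total: 10.5 + 5.43 + 13.77 + 8.84 = 38.54


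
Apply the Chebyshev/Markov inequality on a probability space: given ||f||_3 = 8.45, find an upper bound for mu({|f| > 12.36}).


Chebyshev/Markov inequality: mu(|f| > eps) <= (||f||_p / eps)^p
Step 1: ||f||_3 / eps = 8.45 / 12.36 = 0.683657
Step 2: Raise to power p = 3:
  (0.683657)^3 = 0.319532
Step 3: Therefore mu(|f| > 12.36) <= 0.319532


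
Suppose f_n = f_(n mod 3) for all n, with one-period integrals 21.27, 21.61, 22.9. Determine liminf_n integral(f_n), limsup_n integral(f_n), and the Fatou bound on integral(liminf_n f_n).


The sequence (integral(f_n)) is periodic with period 3, repeating the values 21.27, 21.61, 22.9 indefinitely.
Step 1: For a periodic sequence, every tail (a_m, a_(m+1), ...) contains all 3 period values infinitely often.
Step 2: Hence inf of every tail = min of the period values = min(21.27, 21.61, 22.9) = 21.27.
        liminf_n integral(f_n) = sup over m of (inf of tail from m) = 21.27.
Step 3: Similarly sup of every tail = max of the period values = 22.9.
        limsup_n integral(f_n) = 22.9.
Step 4: Fatou's lemma: integral(liminf_n f_n) <= liminf_n integral(f_n) = 21.27.
        So the integral of the pointwise liminf is at most 21.27.


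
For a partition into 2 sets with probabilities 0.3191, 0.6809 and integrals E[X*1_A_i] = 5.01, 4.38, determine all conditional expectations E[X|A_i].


For each cell A_i: E[X|A_i] = E[X*1_A_i] / P(A_i)
Step 1: E[X|A_1] = 5.01 / 0.3191 = 15.700407
Step 2: E[X|A_2] = 4.38 / 0.6809 = 6.432663
Verification: E[X] = sum E[X*1_A_i] = 5.01 + 4.38 = 9.39


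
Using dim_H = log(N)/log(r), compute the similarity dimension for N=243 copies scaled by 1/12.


For a self-similar set with N copies scaled by 1/r:
dim_H = log(N)/log(r) = log(243)/log(12)
= 5.493061/2.484907
= 2.210571


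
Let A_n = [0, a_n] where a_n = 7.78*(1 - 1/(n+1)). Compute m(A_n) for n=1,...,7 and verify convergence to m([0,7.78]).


By continuity of measure from below: if A_n increases to A, then m(A_n) -> m(A).
Here A = [0, 7.78], so m(A) = 7.78
Step 1: a_1 = 7.78*(1 - 1/2) = 3.89, m(A_1) = 3.89
Step 2: a_2 = 7.78*(1 - 1/3) = 5.1867, m(A_2) = 5.1867
Step 3: a_3 = 7.78*(1 - 1/4) = 5.835, m(A_3) = 5.835
Step 4: a_4 = 7.78*(1 - 1/5) = 6.224, m(A_4) = 6.224
Step 5: a_5 = 7.78*(1 - 1/6) = 6.4833, m(A_5) = 6.4833
Step 6: a_6 = 7.78*(1 - 1/7) = 6.6686, m(A_6) = 6.6686
Step 7: a_7 = 7.78*(1 - 1/8) = 6.8075, m(A_7) = 6.8075
Limit: m(A_n) -> m([0,7.78]) = 7.78


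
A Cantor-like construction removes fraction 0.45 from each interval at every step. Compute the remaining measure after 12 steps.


Step 1: At each step, fraction remaining = 1 - 0.45 = 0.55
Step 2: After 12 steps, measure = (0.55)^12
Result = 7.662179e-04


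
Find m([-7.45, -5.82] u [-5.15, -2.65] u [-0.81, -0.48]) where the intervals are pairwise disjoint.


For pairwise disjoint intervals, m(union) = sum of lengths.
= (-5.82 - -7.45) + (-2.65 - -5.15) + (-0.48 - -0.81)
= 1.63 + 2.5 + 0.33
= 4.46


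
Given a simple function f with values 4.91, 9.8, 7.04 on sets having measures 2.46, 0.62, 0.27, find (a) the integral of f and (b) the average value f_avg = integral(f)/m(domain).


Step 1: Integral = sum(value_i * measure_i)
= 4.91*2.46 + 9.8*0.62 + 7.04*0.27
= 12.0786 + 6.076 + 1.9008
= 20.0554
Step 2: Total measure of domain = 2.46 + 0.62 + 0.27 = 3.35
Step 3: Average value = 20.0554 / 3.35 = 5.986687


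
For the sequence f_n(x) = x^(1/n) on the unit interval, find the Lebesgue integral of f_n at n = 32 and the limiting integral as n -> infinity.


At n = 32: f_32(x) = x^(1/32).
Step 1: integral(x^(1/32), 0, 1) = [x^(1/32+1) / (1/32+1)] from 0 to 1
     = 1 / (1/32 + 1) = 1 / ((32+1)/32) = 32/(32+1)
     = 32/33 = 0.969697
Step 2: As n -> infinity, f_n(x) = x^(1/n) -> 1 for x in (0,1], and f_n is increasing in n.
By MCT, lim_n integral(f_n) = integral(lim_n f_n) = integral(1, 0, 1) = 1.
Step 3: Verify convergence: 32/33 = 0.969697 -> 1


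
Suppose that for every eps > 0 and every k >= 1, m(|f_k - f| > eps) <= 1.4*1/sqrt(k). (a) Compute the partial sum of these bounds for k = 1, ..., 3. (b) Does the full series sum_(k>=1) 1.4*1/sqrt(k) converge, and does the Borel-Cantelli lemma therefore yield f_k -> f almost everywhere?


Step 1: List the terms 1.4*1/sqrt(k) for k = 1 to 3:
  k=1: 1.4
  k=2: 0.989949
  k=3: 0.80829
Step 2: Partial sum = 1.4 + 0.989949 + 0.80829
     = 3.19824
Step 3: The full series sum_(k>=1) 1.4*1/sqrt(k) diverges (p-series with p = 1/2 <= 1; a nonzero constant multiple of a divergent series diverges).
Step 4: The (first) Borel-Cantelli lemma requires a summable sequence of measures, so it does not apply here;
        from this bound alone no conclusion about a.e. convergence can be drawn (convergence in measure still
        gives an a.e.-convergent subsequence, but not a.e. convergence of the whole sequence).
Conclusion: series diverges; Borel-Cantelli is inconclusive about a.e. convergence of f_k.


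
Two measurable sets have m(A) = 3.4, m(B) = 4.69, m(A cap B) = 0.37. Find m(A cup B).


By inclusion-exclusion: m(A u B) = m(A) + m(B) - m(A n B)
= 3.4 + 4.69 - 0.37
= 7.72


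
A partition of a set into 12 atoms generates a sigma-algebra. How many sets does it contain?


Each element of the sigma-algebra is a union of some subset of the 12 atoms.
The number of such subsets is 2^12 = 4096.


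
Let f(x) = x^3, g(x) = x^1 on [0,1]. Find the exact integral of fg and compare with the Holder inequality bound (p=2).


Step 1: Exact integral of f*g = integral(x^4, 0, 1) = 1/5
     = 0.2
Step 2: Holder bound with p=2, q=2:
  ||f||_p = (integral x^6 dx)^(1/2) = (1/7)^(1/2) = 0.377964
  ||g||_q = (integral x^2 dx)^(1/2) = (1/3)^(1/2) = 0.57735
Step 3: Holder bound = ||f||_p * ||g||_q = 0.377964 * 0.57735 = 0.218218
Verification: 0.2 <= 0.218218 (Holder holds)


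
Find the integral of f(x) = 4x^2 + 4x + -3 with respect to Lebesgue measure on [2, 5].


The Lebesgue integral of a Riemann-integrable function agrees with the Riemann integral.
Antiderivative F(x) = (4/3)x^3 + (4/2)x^2 + -3x
F(5) = (4/3)*5^3 + (4/2)*5^2 + -3*5
     = (4/3)*125 + (4/2)*25 + -3*5
     = 166.666667 + 50 + -15
     = 201.666667
F(2) = 12.666667
Integral = F(5) - F(2) = 201.666667 - 12.666667 = 189


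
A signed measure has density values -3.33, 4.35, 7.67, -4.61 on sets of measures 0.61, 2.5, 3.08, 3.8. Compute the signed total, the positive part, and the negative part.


Step 1: Compute signed measure on each set:
  Set 1: -3.33 * 0.61 = -2.0313
  Set 2: 4.35 * 2.5 = 10.875
  Set 3: 7.67 * 3.08 = 23.6236
  Set 4: -4.61 * 3.8 = -17.518
Step 2: Total signed measure = (-2.0313) + (10.875) + (23.6236) + (-17.518)
     = 14.9493
Step 3: Positive part mu+(X) = sum of positive contributions = 34.4986
Step 4: Negative part mu-(X) = |sum of negative contributions| = 19.5493


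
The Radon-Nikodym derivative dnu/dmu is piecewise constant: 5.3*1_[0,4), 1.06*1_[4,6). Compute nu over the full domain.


Integrate each piece of the Radon-Nikodym derivative:
Step 1: integral_0^4 5.3 dx = 5.3*(4-0) = 5.3*4 = 21.2
Step 2: integral_4^6 1.06 dx = 1.06*(6-4) = 1.06*2 = 2.12
Total: 21.2 + 2.12 = 23.32


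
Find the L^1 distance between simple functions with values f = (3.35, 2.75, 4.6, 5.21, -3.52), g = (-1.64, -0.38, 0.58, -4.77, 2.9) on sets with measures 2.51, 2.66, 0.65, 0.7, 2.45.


Step 1: Compute differences f_i - g_i:
  3.35 - -1.64 = 4.99
  2.75 - -0.38 = 3.13
  4.6 - 0.58 = 4.02
  5.21 - -4.77 = 9.98
  -3.52 - 2.9 = -6.42
Step 2: Compute |diff|^1 * measure for each set:
  |4.99|^1 * 2.51 = 4.99 * 2.51 = 12.5249
  |3.13|^1 * 2.66 = 3.13 * 2.66 = 8.3258
  |4.02|^1 * 0.65 = 4.02 * 0.65 = 2.613
  |9.98|^1 * 0.7 = 9.98 * 0.7 = 6.986
  |-6.42|^1 * 2.45 = 6.42 * 2.45 = 15.729
Step 3: Sum = 46.1787
Step 4: ||f-g||_1 = (46.1787)^(1/1) = 46.1787


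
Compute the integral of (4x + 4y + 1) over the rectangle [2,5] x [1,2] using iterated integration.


By Fubini, integrate in x first, then y.
Step 1: Fix y, integrate over x in [2,5]:
  integral(4x + 4y + 1, x=2..5)
  = 4*(5^2 - 2^2)/2 + (4y + 1)*(5 - 2)
  = 42 + (4y + 1)*3
  = 42 + 12y + 3
  = 45 + 12y
Step 2: Integrate over y in [1,2]:
  integral(45 + 12y, y=1..2)
  = 45*1 + 12*(2^2 - 1^2)/2
  = 45 + 18
  = 63


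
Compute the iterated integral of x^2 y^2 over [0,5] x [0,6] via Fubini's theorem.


By Fubini's theorem, the double integral factors as a product of single integrals:
Step 1: integral_0^5 x^2 dx = [x^3/3] from 0 to 5
     = 5^3/3 = 41.666667
Step 2: integral_0^6 y^2 dy = [y^3/3] from 0 to 6
     = 6^3/3 = 72
Step 3: Double integral = 41.666667 * 72 = 3000


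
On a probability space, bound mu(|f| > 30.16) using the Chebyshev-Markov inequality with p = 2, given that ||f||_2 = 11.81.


Chebyshev/Markov inequality: mu(|f| > eps) <= (||f||_p / eps)^p
Step 1: ||f||_2 / eps = 11.81 / 30.16 = 0.391578
Step 2: Raise to power p = 2:
  (0.391578)^2 = 0.153334
Step 3: Therefore mu(|f| > 30.16) <= 0.153334


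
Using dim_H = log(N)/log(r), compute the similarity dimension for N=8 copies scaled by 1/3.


For a self-similar set with N copies scaled by 1/r:
dim_H = log(N)/log(r) = log(8)/log(3)
= 2.079442/1.098612
= 1.892789


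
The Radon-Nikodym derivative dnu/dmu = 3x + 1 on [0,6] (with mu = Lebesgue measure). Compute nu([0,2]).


nu(A) = integral_A (dnu/dmu) dmu = integral_0^2 (3x + 1) dx
Step 1: Antiderivative F(x) = (3/2)x^2 + 1x
Step 2: F(2) = (3/2)*2^2 + 1*2 = 6 + 2 = 8
Step 3: F(0) = (3/2)*0^2 + 1*0 = 0.0 + 0 = 0.0
Step 4: nu([0,2]) = F(2) - F(0) = 8 - 0.0 = 8


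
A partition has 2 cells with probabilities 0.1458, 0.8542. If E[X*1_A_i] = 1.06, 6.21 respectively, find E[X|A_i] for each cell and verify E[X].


For each cell A_i: E[X|A_i] = E[X*1_A_i] / P(A_i)
Step 1: E[X|A_1] = 1.06 / 0.1458 = 7.270233
Step 2: E[X|A_2] = 6.21 / 0.8542 = 7.26996
Verification: E[X] = sum E[X*1_A_i] = 1.06 + 6.21 = 7.27


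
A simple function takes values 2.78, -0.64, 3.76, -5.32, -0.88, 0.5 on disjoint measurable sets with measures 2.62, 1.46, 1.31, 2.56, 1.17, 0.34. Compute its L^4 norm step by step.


Step 1: Compute |f_i|^4 for each value:
  |2.78|^4 = 59.728167
  |-0.64|^4 = 0.167772
  |3.76|^4 = 199.871734
  |-5.32|^4 = 801.025846
  |-0.88|^4 = 0.599695
  |0.5|^4 = 0.0625
Step 2: Multiply by measures and sum:
  59.728167 * 2.62 = 156.487796
  0.167772 * 1.46 = 0.244947
  199.871734 * 1.31 = 261.831971
  801.025846 * 2.56 = 2050.626165
  0.599695 * 1.17 = 0.701644
  0.0625 * 0.34 = 0.02125
Sum = 156.487796 + 0.244947 + 261.831971 + 2050.626165 + 0.701644 + 0.02125 = 2469.913774
Step 3: Take the p-th root:
||f||_4 = (2469.913774)^(1/4) = 7.049697


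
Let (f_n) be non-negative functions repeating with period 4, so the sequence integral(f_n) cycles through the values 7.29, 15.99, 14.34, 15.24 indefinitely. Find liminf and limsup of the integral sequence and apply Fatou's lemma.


The sequence (integral(f_n)) is periodic with period 4, repeating the values 7.29, 15.99, 14.34, 15.24 indefinitely.
Step 1: For a periodic sequence, every tail (a_m, a_(m+1), ...) contains all 4 period values infinitely often.
Step 2: Hence inf of every tail = min of the period values = min(7.29, 15.99, 14.34, 15.24) = 7.29.
        liminf_n integral(f_n) = sup over m of (inf of tail from m) = 7.29.
Step 3: Similarly sup of every tail = max of the period values = 15.99.
        limsup_n integral(f_n) = 15.99.
Step 4: Fatou's lemma: integral(liminf_n f_n) <= liminf_n integral(f_n) = 7.29.
        So the integral of the pointwise liminf is at most 7.29.


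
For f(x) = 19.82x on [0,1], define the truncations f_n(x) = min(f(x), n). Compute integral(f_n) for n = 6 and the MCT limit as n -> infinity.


f(x) = 19.82x on [0,1]; f_n(x) = min(19.82x, n). At n = 6:
Step 1: f(x) reaches 6 at x = 6/19.82 = 0.302725
Step 2: integral(f_6) = integral(19.82x, 0, 0.302725) + integral(6, 0.302725, 1)
       = 19.82*0.302725^2/2 + 6*(1 - 0.302725)
       = 0.908174 + 4.183653
       = 5.091826
Step 3: As n -> infinity, f_n increases to f, so by MCT integral(f_n) -> integral(f) = 19.82/2 = 9.91.
Convergence: integral(f_6) = 5.091826 -> 9.91 as n -> infinity


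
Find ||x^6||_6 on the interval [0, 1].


Step 1: ||f||_6 = (integral_0^1 |x^6|^6 dx)^(1/6)
     = (integral_0^1 x^36 dx)^(1/6)
Step 2: integral_0^1 x^36 dx = [x^37/(37)] from 0 to 1 = 1^37/37
     = 1/37 = 0.027027
Step 3: ||f||_6 = (0.027027)^(1/6) = 0.547814


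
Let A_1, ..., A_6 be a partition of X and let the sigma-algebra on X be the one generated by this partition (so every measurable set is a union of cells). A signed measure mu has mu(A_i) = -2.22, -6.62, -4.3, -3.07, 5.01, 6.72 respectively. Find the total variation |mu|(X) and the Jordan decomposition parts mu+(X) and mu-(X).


Step 1: Every measurable set is a union of atoms (the cells / points), so a Hahn decomposition is
  obtained by grouping atoms by sign: P = union of atoms with mu > 0, N = union of the remaining atoms.
  Atoms in P (indices): 5, 6;  atoms in N (indices): 1, 2, 3, 4
  Positive values: 5.01, 6.72
  Negative values: -2.22, -6.62, -4.3, -3.07
Step 2: mu+(X) = mu(P) = sum of positive atom values = 11.73
Step 3: mu-(X) = -mu(N) = sum of |negative atom values| = 16.21
Step 4: |mu|(X) = mu+(X) + mu-(X) = 11.73 + 16.21 = 27.94


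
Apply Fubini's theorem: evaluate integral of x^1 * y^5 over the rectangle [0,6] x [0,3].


By Fubini's theorem, the double integral factors as a product of single integrals:
Step 1: integral_0^6 x^1 dx = [x^2/2] from 0 to 6
     = 6^2/2 = 18
Step 2: integral_0^3 y^5 dy = [y^6/6] from 0 to 3
     = 3^6/6 = 121.5
Step 3: Double integral = 18 * 121.5 = 2187


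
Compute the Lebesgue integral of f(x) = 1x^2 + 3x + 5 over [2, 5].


The Lebesgue integral of a Riemann-integrable function agrees with the Riemann integral.
Antiderivative F(x) = (1/3)x^3 + (3/2)x^2 + 5x
F(5) = (1/3)*5^3 + (3/2)*5^2 + 5*5
     = (1/3)*125 + (3/2)*25 + 5*5
     = 41.666667 + 37.5 + 25
     = 104.166667
F(2) = 18.666667
Integral = F(5) - F(2) = 104.166667 - 18.666667 = 85.5


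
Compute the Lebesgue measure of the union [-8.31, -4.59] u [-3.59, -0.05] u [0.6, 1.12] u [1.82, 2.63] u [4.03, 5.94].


For pairwise disjoint intervals, m(union) = sum of lengths.
= (-4.59 - -8.31) + (-0.05 - -3.59) + (1.12 - 0.6) + (2.63 - 1.82) + (5.94 - 4.03)
= 3.72 + 3.54 + 0.52 + 0.81 + 1.91
= 10.5


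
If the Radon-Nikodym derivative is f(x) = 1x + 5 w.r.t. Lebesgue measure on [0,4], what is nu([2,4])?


nu(A) = integral_A (dnu/dmu) dmu = integral_2^4 (1x + 5) dx
Step 1: Antiderivative F(x) = (1/2)x^2 + 5x
Step 2: F(4) = (1/2)*4^2 + 5*4 = 8 + 20 = 28
Step 3: F(2) = (1/2)*2^2 + 5*2 = 2 + 10 = 12
Step 4: nu([2,4]) = F(4) - F(2) = 28 - 12 = 16


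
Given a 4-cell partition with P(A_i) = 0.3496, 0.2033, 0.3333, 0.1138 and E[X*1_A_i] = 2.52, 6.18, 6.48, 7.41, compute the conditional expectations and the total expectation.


For each cell A_i: E[X|A_i] = E[X*1_A_i] / P(A_i)
Step 1: E[X|A_1] = 2.52 / 0.3496 = 7.208238
Step 2: E[X|A_2] = 6.18 / 0.2033 = 30.398426
Step 3: E[X|A_3] = 6.48 / 0.3333 = 19.441944
Step 4: E[X|A_4] = 7.41 / 0.1138 = 65.114236
Verification: E[X] = sum E[X*1_A_i] = 2.52 + 6.18 + 6.48 + 7.41 = 22.59


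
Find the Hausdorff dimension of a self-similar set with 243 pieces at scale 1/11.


For a self-similar set with N copies scaled by 1/r:
dim_H = log(N)/log(r) = log(243)/log(11)
= 5.493061/2.397895
= 2.290785


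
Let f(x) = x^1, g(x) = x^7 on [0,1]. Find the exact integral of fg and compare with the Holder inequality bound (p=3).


Step 1: Exact integral of f*g = integral(x^8, 0, 1) = 1/9
     = 0.111111
Step 2: Holder bound with p=3, q=1.5:
  ||f||_p = (integral x^3 dx)^(1/3) = (1/4)^(1/3) = 0.629961
  ||g||_q = (integral x^10.5 dx)^(1/1.5) = (1/11.5)^(1/1.5) = 0.196276
Step 3: Holder bound = ||f||_p * ||g||_q = 0.629961 * 0.196276 = 0.123646
Verification: 0.111111 <= 0.123646 (Holder holds)


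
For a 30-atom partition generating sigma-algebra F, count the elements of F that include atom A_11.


Each element of F is a union of some subset S of the 30 atoms.
The element contains A_11 iff A_11 is in S.
So we count subsets S of {A_1,...,A_30} with A_11 in S: choose freely among the other 29 atoms.
Count = 2^(30-1) = 2^29 = 536870912.


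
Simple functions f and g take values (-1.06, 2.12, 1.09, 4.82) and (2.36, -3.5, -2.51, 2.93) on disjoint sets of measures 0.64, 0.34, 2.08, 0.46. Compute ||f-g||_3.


Step 1: Compute differences f_i - g_i:
  -1.06 - 2.36 = -3.42
  2.12 - -3.5 = 5.62
  1.09 - -2.51 = 3.6
  4.82 - 2.93 = 1.89
Step 2: Compute |diff|^3 * measure for each set:
  |-3.42|^3 * 0.64 = 40.001688 * 0.64 = 25.60108
  |5.62|^3 * 0.34 = 177.504328 * 0.34 = 60.351472
  |3.6|^3 * 2.08 = 46.656 * 2.08 = 97.04448
  |1.89|^3 * 0.46 = 6.751269 * 0.46 = 3.105584
Step 3: Sum = 186.102616
Step 4: ||f-g||_3 = (186.102616)^(1/3) = 5.709317


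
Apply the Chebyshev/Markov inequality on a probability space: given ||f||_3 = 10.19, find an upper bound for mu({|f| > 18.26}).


Chebyshev/Markov inequality: mu(|f| > eps) <= (||f||_p / eps)^p
Step 1: ||f||_3 / eps = 10.19 / 18.26 = 0.55805
Step 2: Raise to power p = 3:
  (0.55805)^3 = 0.173788
Step 3: Therefore mu(|f| > 18.26) <= 0.173788


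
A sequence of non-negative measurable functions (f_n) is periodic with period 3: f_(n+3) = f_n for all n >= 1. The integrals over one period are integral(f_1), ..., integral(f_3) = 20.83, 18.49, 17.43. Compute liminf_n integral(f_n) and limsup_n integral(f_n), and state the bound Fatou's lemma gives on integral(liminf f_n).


The sequence (integral(f_n)) is periodic with period 3, repeating the values 20.83, 18.49, 17.43 indefinitely.
Step 1: For a periodic sequence, every tail (a_m, a_(m+1), ...) contains all 3 period values infinitely often.
Step 2: Hence inf of every tail = min of the period values = min(20.83, 18.49, 17.43) = 17.43.
        liminf_n integral(f_n) = sup over m of (inf of tail from m) = 17.43.
Step 3: Similarly sup of every tail = max of the period values = 20.83.
        limsup_n integral(f_n) = 20.83.
Step 4: Fatou's lemma: integral(liminf_n f_n) <= liminf_n integral(f_n) = 17.43.
        So the integral of the pointwise liminf is at most 17.43.


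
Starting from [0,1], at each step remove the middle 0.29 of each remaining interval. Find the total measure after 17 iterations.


Step 1: At each step, fraction remaining = 1 - 0.29 = 0.71
Step 2: After 17 steps, measure = (0.71)^17
Result = 0.002961


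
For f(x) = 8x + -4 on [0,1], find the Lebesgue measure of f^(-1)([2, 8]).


f^(-1)([2, 8]) = {x : 2 <= 8x + -4 <= 8}
Solving: (2 - -4)/8 <= x <= (8 - -4)/8
= [0.75, 1.5]
Intersecting with [0,1]: [0.75, 1]
Measure = 1 - 0.75 = 0.25


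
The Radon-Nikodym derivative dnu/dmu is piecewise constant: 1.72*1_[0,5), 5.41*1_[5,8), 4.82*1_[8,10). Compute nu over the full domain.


Integrate each piece of the Radon-Nikodym derivative:
Step 1: integral_0^5 1.72 dx = 1.72*(5-0) = 1.72*5 = 8.6
Step 2: integral_5^8 5.41 dx = 5.41*(8-5) = 5.41*3 = 16.23
Step 3: integral_8^10 4.82 dx = 4.82*(10-8) = 4.82*2 = 9.64
Total: 8.6 + 16.23 + 9.64 = 34.47


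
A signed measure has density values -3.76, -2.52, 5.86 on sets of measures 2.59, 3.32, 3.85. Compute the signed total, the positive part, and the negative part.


Step 1: Compute signed measure on each set:
  Set 1: -3.76 * 2.59 = -9.7384
  Set 2: -2.52 * 3.32 = -8.3664
  Set 3: 5.86 * 3.85 = 22.561
Step 2: Total signed measure = (-9.7384) + (-8.3664) + (22.561)
     = 4.4562
Step 3: Positive part mu+(X) = sum of positive contributions = 22.561
Step 4: Negative part mu-(X) = |sum of negative contributions| = 18.1048


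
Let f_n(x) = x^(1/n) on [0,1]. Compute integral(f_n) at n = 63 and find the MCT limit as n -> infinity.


At n = 63: f_63(x) = x^(1/63).
Step 1: integral(x^(1/63), 0, 1) = [x^(1/63+1) / (1/63+1)] from 0 to 1
     = 1 / (1/63 + 1) = 1 / ((63+1)/63) = 63/(63+1)
     = 63/64 = 0.984375
Step 2: As n -> infinity, f_n(x) = x^(1/n) -> 1 for x in (0,1], and f_n is increasing in n.
By MCT, lim_n integral(f_n) = integral(lim_n f_n) = integral(1, 0, 1) = 1.
Step 3: Verify convergence: 63/64 = 0.984375 -> 1


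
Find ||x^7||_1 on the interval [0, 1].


Step 1: ||f||_1 = (integral_0^1 |x^7|^1 dx)^(1/1)
     = (integral_0^1 x^7 dx)^(1/1)
Step 2: integral_0^1 x^7 dx = [x^8/(8)] from 0 to 1 = 1^8/8
     = 1/8 = 0.125
Step 3: ||f||_1 = (0.125)^(1/1) = 0.125


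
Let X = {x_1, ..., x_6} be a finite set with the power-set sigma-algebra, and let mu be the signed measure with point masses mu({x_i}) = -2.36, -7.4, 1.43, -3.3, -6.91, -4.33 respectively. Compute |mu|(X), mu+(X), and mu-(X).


Step 1: Every measurable set is a union of atoms (the cells / points), so a Hahn decomposition is
  obtained by grouping atoms by sign: P = union of atoms with mu > 0, N = union of the remaining atoms.
  Atoms in P (indices): 3;  atoms in N (indices): 1, 2, 4, 5, 6
  Positive values: 1.43
  Negative values: -2.36, -7.4, -3.3, -6.91, -4.33
Step 2: mu+(X) = mu(P) = sum of positive atom values = 1.43
Step 3: mu-(X) = -mu(N) = sum of |negative atom values| = 24.3
Step 4: |mu|(X) = mu+(X) + mu-(X) = 1.43 + 24.3 = 25.73


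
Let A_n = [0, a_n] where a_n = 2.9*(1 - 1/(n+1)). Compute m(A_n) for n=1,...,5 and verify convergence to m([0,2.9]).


By continuity of measure from below: if A_n increases to A, then m(A_n) -> m(A).
Here A = [0, 2.9], so m(A) = 2.9
Step 1: a_1 = 2.9*(1 - 1/2) = 1.45, m(A_1) = 1.45
Step 2: a_2 = 2.9*(1 - 1/3) = 1.9333, m(A_2) = 1.9333
Step 3: a_3 = 2.9*(1 - 1/4) = 2.175, m(A_3) = 2.175
Step 4: a_4 = 2.9*(1 - 1/5) = 2.32, m(A_4) = 2.32
Step 5: a_5 = 2.9*(1 - 1/6) = 2.4167, m(A_5) = 2.4167
Limit: m(A_n) -> m([0,2.9]) = 2.9
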